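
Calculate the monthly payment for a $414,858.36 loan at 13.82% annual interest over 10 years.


Loan payment formula: PMT = PV × r / (1 − (1 + r)^(−n))
Monthly rate r = 0.1382/12 ≈ 0.01151667, n = 120 months
Denominator: 1 − (1 + 0.1382/12)^(−120) = 0.7469334
PMT = $414,858.36 × (0.1382/12) / 0.7469334
PMT = $6,396.53 per month

PMT = PV × r / (1-(1+r)^(-n)) = $6,396.53/month


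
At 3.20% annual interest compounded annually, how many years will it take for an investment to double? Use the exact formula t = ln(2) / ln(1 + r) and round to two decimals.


Doubling condition: (1 + r)^t = 2
Take ln of both sides: t × ln(1 + r) = ln(2)
t = ln(2) / ln(1 + r)
t = 0.693147 / 0.031499
t = 22.01

t = ln(2) / ln(1 + r) = 22.01 years


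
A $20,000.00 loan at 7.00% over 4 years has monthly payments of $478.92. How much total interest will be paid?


Total paid over the life of the loan = PMT × n.
Total paid = $478.92 × 48 = $22,988.16
Total interest = total paid − principal = $22,988.16 − $20,000.00 = $2,988.16

Total interest = (PMT × n) - PV = $2,988.16


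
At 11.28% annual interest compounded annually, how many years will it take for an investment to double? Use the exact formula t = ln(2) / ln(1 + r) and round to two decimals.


Doubling condition: (1 + r)^t = 2
Take ln of both sides: t × ln(1 + r) = ln(2)
t = ln(2) / ln(1 + r)
t = 0.693147 / 0.106879
t = 6.49

t = ln(2) / ln(1 + r) = 6.49 years


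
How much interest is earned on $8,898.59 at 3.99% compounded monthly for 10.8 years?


Compound interest earned = final amount − principal.
A = P(1 + r/n)^(nt) = $8,898.59 × (1 + 0.0399/12)^(12 × 10.8) = $13,682.23
Interest = A − P = $13,682.23 − $8,898.59 = $4,783.64

Interest = A - P = $4,783.64


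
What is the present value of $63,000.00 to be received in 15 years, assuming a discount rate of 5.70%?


Present value formula: PV = FV / (1 + r)^t
PV = $63,000.00 / (1 + 0.057)^15
PV = $63,000.00 / 2.296809
PV = $27,429.36

PV = FV / (1 + r)^t = $27,429.36


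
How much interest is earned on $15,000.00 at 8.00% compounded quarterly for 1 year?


Compound interest earned = final amount − principal.
A = P(1 + r/n)^(nt) = $15,000.00 × (1 + 0.08/4)^(4 × 1) = $16,236.48
Interest = A − P = $16,236.48 − $15,000.00 = $1,236.48

Interest = A - P = $1,236.48


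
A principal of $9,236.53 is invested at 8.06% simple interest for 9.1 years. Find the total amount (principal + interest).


Total amount formula: A = P(1 + rt) = P + P·r·t
Interest: I = P × r × t = $9,236.53 × 0.0806 × 9.1 = $6,774.63
A = P + I = $9,236.53 + $6,774.63 = $16,011.16

A = P + I = P(1 + rt) = $16,011.16


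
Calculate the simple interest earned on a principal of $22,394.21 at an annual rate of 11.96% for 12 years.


Simple interest formula: I = P × r × t
I = $22,394.21 × 0.1196 × 12
I = $32,140.17

I = P × r × t = $32,140.17


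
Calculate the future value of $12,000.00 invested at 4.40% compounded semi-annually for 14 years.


Compound interest formula: A = P(1 + r/n)^(nt)
A = $12,000.00 × (1 + 0.044/2)^(2 × 14)
Growth factor: (1 + 0.044/2)^28 = 1.8391836
A = $12,000.00 × 1.8391836
A = $22,070.20

A = P(1 + r/n)^(nt) = $22,070.20


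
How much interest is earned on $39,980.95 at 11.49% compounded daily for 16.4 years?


Compound interest earned = final amount − principal.
A = P(1 + r/n)^(nt) = $39,980.95 × (1 + 0.1149/365)^(365 × 16.4) = $263,082.21
Interest = A − P = $263,082.21 − $39,980.95 = $223,101.26

Interest = A - P = $223,101.26


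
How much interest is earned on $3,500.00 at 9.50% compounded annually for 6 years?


Compound interest earned = final amount − principal.
A = P(1 + r/n)^(nt) = $3,500.00 × (1 + 0.095/1)^(1 × 6) = $6,033.27
Interest = A − P = $6,033.27 − $3,500.00 = $2,533.27

Interest = A - P = $2,533.27


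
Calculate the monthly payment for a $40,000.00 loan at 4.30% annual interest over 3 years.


Loan payment formula: PMT = PV × r / (1 − (1 + r)^(−n))
Monthly rate r = 0.043/12 ≈ 0.00358333, n = 36 months
Denominator: 1 − (1 + 0.043/12)^(−36) = 0.120823342
PMT = $40,000.00 × (0.043/12) / 0.120823342
PMT = $1,186.30 per month

PMT = PV × r / (1-(1+r)^(-n)) = $1,186.30/month


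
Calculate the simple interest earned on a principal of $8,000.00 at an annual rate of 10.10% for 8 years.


Simple interest formula: I = P × r × t
I = $8,000.00 × 0.101 × 8
I = $6,464.00

I = P × r × t = $6,464.00


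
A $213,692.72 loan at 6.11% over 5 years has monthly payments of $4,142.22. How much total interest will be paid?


Total paid over the life of the loan = PMT × n.
Total paid = $4,142.22 × 60 = $248,533.20
Total interest = total paid − principal = $248,533.20 − $213,692.72 = $34,840.48

Total interest = (PMT × n) - PV = $34,840.48


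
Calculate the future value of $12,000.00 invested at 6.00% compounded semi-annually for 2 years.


Compound interest formula: A = P(1 + r/n)^(nt)
A = $12,000.00 × (1 + 0.06/2)^(2 × 2)
Growth factor: (1 + 0.06/2)^4 = 1.125509
A = $12,000.00 × 1.125509
A = $13,506.11

A = P(1 + r/n)^(nt) = $13,506.11


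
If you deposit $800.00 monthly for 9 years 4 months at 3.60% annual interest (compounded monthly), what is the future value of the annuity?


Future value of an ordinary annuity: FV = PMT × ((1 + r)^n − 1) / r
Monthly rate r = 0.036/12 = 0.003, n = 112
FV = $800.00 × ((1 + 0.036/12)^112 − 1) / (0.036/12)
FV = $800.00 × 132.878447
FV = $106,302.76

FV = PMT × ((1+r)^n - 1)/r = $106,302.76


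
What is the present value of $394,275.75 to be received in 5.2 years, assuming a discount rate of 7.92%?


Present value formula: PV = FV / (1 + r)^t
PV = $394,275.75 / (1 + 0.0792)^5.2
PV = $394,275.75 / 1.48638074
PV = $265,258.92

PV = FV / (1 + r)^t = $265,258.92


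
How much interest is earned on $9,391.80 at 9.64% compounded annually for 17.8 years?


Compound interest earned = final amount − principal.
A = P(1 + r/n)^(nt) = $9,391.80 × (1 + 0.0964/1)^(1 × 17.8) = $48,327.85
Interest = A − P = $48,327.85 − $9,391.80 = $38,936.05

Interest = A - P = $38,936.05


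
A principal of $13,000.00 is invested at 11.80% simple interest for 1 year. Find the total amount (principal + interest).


Total amount formula: A = P(1 + rt) = P + P·r·t
Interest: I = P × r × t = $13,000.00 × 0.118 × 1 = $1,534.00
A = P + I = $13,000.00 + $1,534.00 = $14,534.00

A = P + I = P(1 + rt) = $14,534.00


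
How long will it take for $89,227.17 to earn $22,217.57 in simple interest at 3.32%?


Rearrange the simple interest formula for t:
I = P × r × t  ⇒  t = I / (P × r)
t = $22,217.57 / ($89,227.17 × 0.0332)
t = 7.5

t = I/(P×r) = 7.5 years


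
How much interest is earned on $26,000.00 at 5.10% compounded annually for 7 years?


Compound interest earned = final amount − principal.
A = P(1 + r/n)^(nt) = $26,000.00 × (1 + 0.051/1)^(1 × 7) = $36,829.21
Interest = A − P = $36,829.21 − $26,000.00 = $10,829.21

Interest = A - P = $10,829.21


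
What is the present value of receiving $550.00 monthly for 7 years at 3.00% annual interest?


Present value of an ordinary annuity: PV = PMT × (1 − (1 + r)^(−n)) / r
Monthly rate r = 0.03/12 = 0.0025, n = 84
PV = $550.00 × (1 − (1 + 0.03/12)^(−84)) / (0.03/12)
PV = $550.00 × 75.681321
PV = $41,624.73

PV = PMT × (1-(1+r)^(-n))/r = $41,624.73


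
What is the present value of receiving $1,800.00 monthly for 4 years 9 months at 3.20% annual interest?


Present value of an ordinary annuity: PV = PMT × (1 − (1 + r)^(−n)) / r
Monthly rate r = 0.032/12 ≈ 0.00266667, n = 57
PV = $1,800.00 × (1 − (1 + 0.032/12)^(−57)) / (0.032/12)
PV = $1,800.00 × 52.814221
PV = $95,065.60

PV = PMT × (1-(1+r)^(-n))/r = $95,065.60


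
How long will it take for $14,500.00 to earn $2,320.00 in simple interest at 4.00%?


Rearrange the simple interest formula for t:
I = P × r × t  ⇒  t = I / (P × r)
t = $2,320.00 / ($14,500.00 × 0.04)
t = 4

t = I/(P×r) = 4 years


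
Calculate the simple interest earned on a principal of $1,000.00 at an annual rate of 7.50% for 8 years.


Simple interest formula: I = P × r × t
I = $1,000.00 × 0.075 × 8
I = $600.00

I = P × r × t = $600.00


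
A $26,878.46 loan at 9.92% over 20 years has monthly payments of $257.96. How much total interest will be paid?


Total paid over the life of the loan = PMT × n.
Total paid = $257.96 × 240 = $61,910.40
Total interest = total paid − principal = $61,910.40 − $26,878.46 = $35,031.94

Total interest = (PMT × n) - PV = $35,031.94


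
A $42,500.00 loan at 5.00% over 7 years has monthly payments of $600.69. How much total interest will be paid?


Total paid over the life of the loan = PMT × n.
Total paid = $600.69 × 84 = $50,457.96
Total interest = total paid − principal = $50,457.96 − $42,500.00 = $7,957.96

Total interest = (PMT × n) - PV = $7,957.96


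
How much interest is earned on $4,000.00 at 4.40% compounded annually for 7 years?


Compound interest earned = final amount − principal.
A = P(1 + r/n)^(nt) = $4,000.00 × (1 + 0.044/1)^(1 × 7) = $5,407.09
Interest = A − P = $5,407.09 − $4,000.00 = $1,407.09

Interest = A - P = $1,407.09


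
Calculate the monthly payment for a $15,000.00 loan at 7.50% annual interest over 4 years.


Loan payment formula: PMT = PV × r / (1 − (1 + r)^(−n))
Monthly rate r = 0.075/12 = 0.00625, n = 48 months
Denominator: 1 − (1 + 0.075/12)^(−48) = 0.258490
PMT = $15,000.00 × (0.075/12) / 0.258490
PMT = $362.68 per month

PMT = PV × r / (1-(1+r)^(-n)) = $362.68/month


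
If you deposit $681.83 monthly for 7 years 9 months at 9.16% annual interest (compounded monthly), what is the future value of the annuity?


Future value of an ordinary annuity: FV = PMT × ((1 + r)^n − 1) / r
Monthly rate r = 0.0916/12 ≈ 0.00763333, n = 93
FV = $681.83 × ((1 + 0.0916/12)^93 − 1) / (0.0916/12)
FV = $681.83 × 134.713452
FV = $91,851.67

FV = PMT × ((1+r)^n - 1)/r = $91,851.67


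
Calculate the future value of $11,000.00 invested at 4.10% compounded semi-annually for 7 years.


Compound interest formula: A = P(1 + r/n)^(nt)
A = $11,000.00 × (1 + 0.041/2)^(2 × 7)
Growth factor: (1 + 0.041/2)^14 = 1.328563
A = $11,000.00 × 1.328563
A = $14,614.19

A = P(1 + r/n)^(nt) = $14,614.19


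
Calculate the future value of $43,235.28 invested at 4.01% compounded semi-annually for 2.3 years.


Compound interest formula: A = P(1 + r/n)^(nt)
A = $43,235.28 × (1 + 0.0401/2)^(2 × 2.3)
Growth factor: (1 + 0.0401/2)^4.6 = 1.0956169
A = $43,235.28 × 1.0956169
A = $47,369.30

A = P(1 + r/n)^(nt) = $47,369.30


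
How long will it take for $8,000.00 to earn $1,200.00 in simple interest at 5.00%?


Rearrange the simple interest formula for t:
I = P × r × t  ⇒  t = I / (P × r)
t = $1,200.00 / ($8,000.00 × 0.05)
t = 3

t = I/(P×r) = 3 years


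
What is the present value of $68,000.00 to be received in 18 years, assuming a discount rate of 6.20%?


Present value formula: PV = FV / (1 + r)^t
PV = $68,000.00 / (1 + 0.062)^18
PV = $68,000.00 / 2.9528494
PV = $23,028.60

PV = FV / (1 + r)^t = $23,028.60


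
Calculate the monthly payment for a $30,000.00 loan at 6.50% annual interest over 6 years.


Loan payment formula: PMT = PV × r / (1 − (1 + r)^(−n))
Monthly rate r = 0.065/12 ≈ 0.00541667, n = 72 months
Denominator: 1 − (1 + 0.065/12)^(−72) = 0.322230
PMT = $30,000.00 × (0.065/12) / 0.322230
PMT = $504.30 per month

PMT = PV × r / (1-(1+r)^(-n)) = $504.30/month


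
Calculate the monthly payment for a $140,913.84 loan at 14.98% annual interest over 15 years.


Loan payment formula: PMT = PV × r / (1 − (1 + r)^(−n))
Monthly rate r = 0.1498/12 ≈ 0.01248333, n = 180 months
Denominator: 1 − (1 + 0.1498/12)^(−180) = 0.892803
PMT = $140,913.84 × (0.1498/12) / 0.892803
PMT = $1,970.28 per month

PMT = PV × r / (1-(1+r)^(-n)) = $1,970.28/month


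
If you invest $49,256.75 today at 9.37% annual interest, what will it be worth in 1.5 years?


Future value formula: FV = PV × (1 + r)^t
FV = $49,256.75 × (1 + 0.0937)^1.5
FV = $49,256.75 × 1.1437927
FV = $56,339.51

FV = PV × (1 + r)^t = $56,339.51


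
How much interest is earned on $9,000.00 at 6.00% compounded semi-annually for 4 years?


Compound interest earned = final amount − principal.
A = P(1 + r/n)^(nt) = $9,000.00 × (1 + 0.06/2)^(2 × 4) = $11,400.93
Interest = A − P = $11,400.93 − $9,000.00 = $2,400.93

Interest = A - P = $2,400.93


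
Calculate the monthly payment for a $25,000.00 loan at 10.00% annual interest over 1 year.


Loan payment formula: PMT = PV × r / (1 − (1 + r)^(−n))
Monthly rate r = 0.1/12 ≈ 0.00833333, n = 12 months
Denominator: 1 − (1 + 0.1/12)^(−12) = 0.0947876
PMT = $25,000.00 × (0.1/12) / 0.0947876
PMT = $2,197.90 per month

PMT = PV × r / (1-(1+r)^(-n)) = $2,197.90/month


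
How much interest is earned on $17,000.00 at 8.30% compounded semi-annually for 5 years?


Compound interest earned = final amount − principal.
A = P(1 + r/n)^(nt) = $17,000.00 × (1 + 0.083/2)^(2 × 5) = $25,529.46
Interest = A − P = $25,529.46 − $17,000.00 = $8,529.46

Interest = A - P = $8,529.46


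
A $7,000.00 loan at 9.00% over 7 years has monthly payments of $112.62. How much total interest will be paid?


Total paid over the life of the loan = PMT × n.
Total paid = $112.62 × 84 = $9,460.08
Total interest = total paid − principal = $9,460.08 − $7,000.00 = $2,460.08

Total interest = (PMT × n) - PV = $2,460.08


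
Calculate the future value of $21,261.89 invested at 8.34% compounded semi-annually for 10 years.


Compound interest formula: A = P(1 + r/n)^(nt)
A = $21,261.89 × (1 + 0.0834/2)^(2 × 10)
Growth factor: (1 + 0.0834/2)^20 = 2.263879
A = $21,261.89 × 2.263879
A = $48,134.35

A = P(1 + r/n)^(nt) = $48,134.35


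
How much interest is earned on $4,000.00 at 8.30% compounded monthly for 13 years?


Compound interest earned = final amount − principal.
A = P(1 + r/n)^(nt) = $4,000.00 × (1 + 0.083/12)^(12 × 13) = $11,723.32
Interest = A − P = $11,723.32 − $4,000.00 = $7,723.32

Interest = A - P = $7,723.32


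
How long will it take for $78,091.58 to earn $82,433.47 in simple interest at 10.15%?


Rearrange the simple interest formula for t:
I = P × r × t  ⇒  t = I / (P × r)
t = $82,433.47 / ($78,091.58 × 0.1015)
t = 10.4

t = I/(P×r) = 10.4 years


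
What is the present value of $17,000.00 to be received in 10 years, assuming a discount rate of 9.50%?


Present value formula: PV = FV / (1 + r)^t
PV = $17,000.00 / (1 + 0.095)^10
PV = $17,000.00 / 2.478228
PV = $6,859.74

PV = FV / (1 + r)^t = $6,859.74


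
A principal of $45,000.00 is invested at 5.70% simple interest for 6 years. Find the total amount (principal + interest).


Total amount formula: A = P(1 + rt) = P + P·r·t
Interest: I = P × r × t = $45,000.00 × 0.057 × 6 = $15,390.00
A = P + I = $45,000.00 + $15,390.00 = $60,390.00

A = P + I = P(1 + rt) = $60,390.00


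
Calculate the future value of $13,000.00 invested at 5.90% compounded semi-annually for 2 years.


Compound interest formula: A = P(1 + r/n)^(nt)
A = $13,000.00 × (1 + 0.059/2)^(2 × 2)
Growth factor: (1 + 0.059/2)^4 = 1.1233249
A = $13,000.00 × 1.1233249
A = $14,603.22

A = P(1 + r/n)^(nt) = $14,603.22


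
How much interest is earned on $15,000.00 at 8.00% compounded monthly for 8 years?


Compound interest earned = final amount − principal.
A = P(1 + r/n)^(nt) = $15,000.00 × (1 + 0.08/12)^(12 × 8) = $28,386.86
Interest = A − P = $28,386.86 − $15,000.00 = $13,386.86

Interest = A - P = $13,386.86


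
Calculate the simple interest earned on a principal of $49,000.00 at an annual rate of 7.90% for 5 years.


Simple interest formula: I = P × r × t
I = $49,000.00 × 0.079 × 5
I = $19,355.00

I = P × r × t = $19,355.00


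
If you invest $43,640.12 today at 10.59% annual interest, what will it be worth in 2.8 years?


Future value formula: FV = PV × (1 + r)^t
FV = $43,640.12 × (1 + 0.1059)^2.8
FV = $43,640.12 × 1.3255753
FV = $57,848.27

FV = PV × (1 + r)^t = $57,848.27


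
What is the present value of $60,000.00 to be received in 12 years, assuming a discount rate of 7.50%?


Present value formula: PV = FV / (1 + r)^t
PV = $60,000.00 / (1 + 0.075)^12
PV = $60,000.00 / 2.3817796
PV = $25,191.25

PV = FV / (1 + r)^t = $25,191.25


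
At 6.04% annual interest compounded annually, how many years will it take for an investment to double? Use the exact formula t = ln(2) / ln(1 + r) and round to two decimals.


Doubling condition: (1 + r)^t = 2
Take ln of both sides: t × ln(1 + r) = ln(2)
t = ln(2) / ln(1 + r)
t = 0.693147 / 0.058646
t = 11.82

t = ln(2) / ln(1 + r) = 11.82 years


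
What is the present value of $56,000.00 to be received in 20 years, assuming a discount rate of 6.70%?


Present value formula: PV = FV / (1 + r)^t
PV = $56,000.00 / (1 + 0.067)^20
PV = $56,000.00 / 3.658376
PV = $15,307.34

PV = FV / (1 + r)^t = $15,307.34


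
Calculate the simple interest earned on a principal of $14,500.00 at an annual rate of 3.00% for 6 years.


Simple interest formula: I = P × r × t
I = $14,500.00 × 0.03 × 6
I = $2,610.00

I = P × r × t = $2,610.00


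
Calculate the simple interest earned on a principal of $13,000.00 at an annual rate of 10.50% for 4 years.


Simple interest formula: I = P × r × t
I = $13,000.00 × 0.105 × 4
I = $5,460.00

I = P × r × t = $5,460.00


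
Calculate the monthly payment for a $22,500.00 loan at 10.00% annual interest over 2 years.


Loan payment formula: PMT = PV × r / (1 − (1 + r)^(−n))
Monthly rate r = 0.1/12 ≈ 0.00833333, n = 24 months
Denominator: 1 − (1 + 0.1/12)^(−24) = 0.180590
PMT = $22,500.00 × (0.1/12) / 0.180590
PMT = $1,038.26 per month

PMT = PV × r / (1-(1+r)^(-n)) = $1,038.26/month


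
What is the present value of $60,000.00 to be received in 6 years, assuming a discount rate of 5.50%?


Present value formula: PV = FV / (1 + r)^t
PV = $60,000.00 / (1 + 0.055)^6
PV = $60,000.00 / 1.3788428
PV = $43,514.75

PV = FV / (1 + r)^t = $43,514.75


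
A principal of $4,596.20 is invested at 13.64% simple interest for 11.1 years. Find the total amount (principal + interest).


Total amount formula: A = P(1 + rt) = P + P·r·t
Interest: I = P × r × t = $4,596.20 × 0.1364 × 11.1 = $6,958.83
A = P + I = $4,596.20 + $6,958.83 = $11,555.03

A = P + I = P(1 + rt) = $11,555.03


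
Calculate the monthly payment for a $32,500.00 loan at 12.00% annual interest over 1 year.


Loan payment formula: PMT = PV × r / (1 − (1 + r)^(−n))
Monthly rate r = 0.12/12 = 0.01, n = 12 months
Denominator: 1 − (1 + 0.12/12)^(−12) = 0.11255077
PMT = $32,500.00 × (0.12/12) / 0.11255077
PMT = $2,887.59 per month

PMT = PV × r / (1-(1+r)^(-n)) = $2,887.59/month


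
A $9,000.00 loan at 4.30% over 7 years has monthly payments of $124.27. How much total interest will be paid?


Total paid over the life of the loan = PMT × n.
Total paid = $124.27 × 84 = $10,438.68
Total interest = total paid − principal = $10,438.68 − $9,000.00 = $1,438.68

Total interest = (PMT × n) - PV = $1,438.68


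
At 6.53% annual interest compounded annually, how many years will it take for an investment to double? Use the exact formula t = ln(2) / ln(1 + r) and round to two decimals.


Doubling condition: (1 + r)^t = 2
Take ln of both sides: t × ln(1 + r) = ln(2)
t = ln(2) / ln(1 + r)
t = 0.693147 / 0.063256
t = 10.96

t = ln(2) / ln(1 + r) = 10.96 years


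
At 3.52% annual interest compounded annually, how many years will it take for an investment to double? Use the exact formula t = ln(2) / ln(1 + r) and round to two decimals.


Doubling condition: (1 + r)^t = 2
Take ln of both sides: t × ln(1 + r) = ln(2)
t = ln(2) / ln(1 + r)
t = 0.693147 / 0.034595
t = 20.04

t = ln(2) / ln(1 + r) = 20.04 years


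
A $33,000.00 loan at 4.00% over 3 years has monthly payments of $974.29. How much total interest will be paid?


Total paid over the life of the loan = PMT × n.
Total paid = $974.29 × 36 = $35,074.44
Total interest = total paid − principal = $35,074.44 − $33,000.00 = $2,074.44

Total interest = (PMT × n) - PV = $2,074.44


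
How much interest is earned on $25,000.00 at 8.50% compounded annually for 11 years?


Compound interest earned = final amount − principal.
A = P(1 + r/n)^(nt) = $25,000.00 × (1 + 0.085/1)^(1 × 11) = $61,329.18
Interest = A − P = $61,329.18 − $25,000.00 = $36,329.18

Interest = A - P = $36,329.18


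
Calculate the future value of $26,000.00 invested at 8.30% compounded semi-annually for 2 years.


Compound interest formula: A = P(1 + r/n)^(nt)
A = $26,000.00 × (1 + 0.083/2)^(2 × 2)
Growth factor: (1 + 0.083/2)^4 = 1.1766224
A = $26,000.00 × 1.1766224
A = $30,592.18

A = P(1 + r/n)^(nt) = $30,592.18


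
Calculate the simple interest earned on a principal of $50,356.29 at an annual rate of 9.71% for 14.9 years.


Simple interest formula: I = P × r × t
I = $50,356.29 × 0.0971 × 14.9
I = $72,854.98

I = P × r × t = $72,854.98


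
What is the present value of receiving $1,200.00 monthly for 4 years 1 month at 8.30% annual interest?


Present value of an ordinary annuity: PV = PMT × (1 − (1 + r)^(−n)) / r
Monthly rate r = 0.083/12 ≈ 0.00691667, n = 49
PV = $1,200.00 × (1 − (1 + 0.083/12)^(−49)) / (0.083/12)
PV = $1,200.00 × 41.439956
PV = $49,727.95

PV = PMT × (1-(1+r)^(-n))/r = $49,727.95


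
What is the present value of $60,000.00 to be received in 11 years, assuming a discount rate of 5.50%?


Present value formula: PV = FV / (1 + r)^t
PV = $60,000.00 / (1 + 0.055)^11
PV = $60,000.00 / 1.8020924
PV = $33,294.63

PV = FV / (1 + r)^t = $33,294.63


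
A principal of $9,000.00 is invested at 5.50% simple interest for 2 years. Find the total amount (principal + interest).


Total amount formula: A = P(1 + rt) = P + P·r·t
Interest: I = P × r × t = $9,000.00 × 0.055 × 2 = $990.00
A = P + I = $9,000.00 + $990.00 = $9,990.00

A = P + I = P(1 + rt) = $9,990.00


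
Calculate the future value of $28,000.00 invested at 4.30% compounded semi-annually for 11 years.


Compound interest formula: A = P(1 + r/n)^(nt)
A = $28,000.00 × (1 + 0.043/2)^(2 × 11)
Growth factor: (1 + 0.043/2)^22 = 1.5967766
A = $28,000.00 × 1.5967766
A = $44,709.74

A = P(1 + r/n)^(nt) = $44,709.74


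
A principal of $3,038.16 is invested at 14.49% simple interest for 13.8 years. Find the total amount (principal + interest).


Total amount formula: A = P(1 + rt) = P + P·r·t
Interest: I = P × r × t = $3,038.16 × 0.1449 × 13.8 = $6,075.17
A = P + I = $3,038.16 + $6,075.17 = $9,113.33

A = P + I = P(1 + rt) = $9,113.33


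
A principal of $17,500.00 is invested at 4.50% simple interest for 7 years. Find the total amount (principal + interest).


Total amount formula: A = P(1 + rt) = P + P·r·t
Interest: I = P × r × t = $17,500.00 × 0.045 × 7 = $5,512.50
A = P + I = $17,500.00 + $5,512.50 = $23,012.50

A = P + I = P(1 + rt) = $23,012.50


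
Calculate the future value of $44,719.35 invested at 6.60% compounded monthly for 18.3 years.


Compound interest formula: A = P(1 + r/n)^(nt)
A = $44,719.35 × (1 + 0.066/12)^(12 × 18.3)
Growth factor: (1 + 0.066/12)^219.6 = 3.335060
A = $44,719.35 × 3.335060
A = $149,141.72

A = P(1 + r/n)^(nt) = $149,141.72


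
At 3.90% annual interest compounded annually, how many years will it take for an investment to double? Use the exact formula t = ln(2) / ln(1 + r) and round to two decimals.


Doubling condition: (1 + r)^t = 2
Take ln of both sides: t × ln(1 + r) = ln(2)
t = ln(2) / ln(1 + r)
t = 0.693147 / 0.038259
t = 18.12

t = ln(2) / ln(1 + r) = 18.12 years


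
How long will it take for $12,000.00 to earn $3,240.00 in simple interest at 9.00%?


Rearrange the simple interest formula for t:
I = P × r × t  ⇒  t = I / (P × r)
t = $3,240.00 / ($12,000.00 × 0.09)
t = 3

t = I/(P×r) = 3 years


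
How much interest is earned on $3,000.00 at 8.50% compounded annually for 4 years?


Compound interest earned = final amount − principal.
A = P(1 + r/n)^(nt) = $3,000.00 × (1 + 0.085/1)^(1 × 4) = $4,157.58
Interest = A − P = $4,157.58 − $3,000.00 = $1,157.58

Interest = A - P = $1,157.58


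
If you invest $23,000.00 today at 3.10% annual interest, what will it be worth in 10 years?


Future value formula: FV = PV × (1 + r)^t
FV = $23,000.00 × (1 + 0.031)^10
FV = $23,000.00 × 1.3570213
FV = $31,211.49

FV = PV × (1 + r)^t = $31,211.49


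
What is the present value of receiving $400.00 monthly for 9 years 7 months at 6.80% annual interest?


Present value of an ordinary annuity: PV = PMT × (1 − (1 + r)^(−n)) / r
Monthly rate r = 0.068/12 ≈ 0.00566667, n = 115
PV = $400.00 × (1 − (1 + 0.068/12)^(−115)) / (0.068/12)
PV = $400.00 × 84.328944
PV = $33,731.58

PV = PMT × (1-(1+r)^(-n))/r = $33,731.58


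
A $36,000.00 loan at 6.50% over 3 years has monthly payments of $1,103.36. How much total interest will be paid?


Total paid over the life of the loan = PMT × n.
Total paid = $1,103.36 × 36 = $39,720.96
Total interest = total paid − principal = $39,720.96 − $36,000.00 = $3,720.96

Total interest = (PMT × n) - PV = $3,720.96


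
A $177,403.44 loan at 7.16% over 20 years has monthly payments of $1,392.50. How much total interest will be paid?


Total paid over the life of the loan = PMT × n.
Total paid = $1,392.50 × 240 = $334,200.00
Total interest = total paid − principal = $334,200.00 − $177,403.44 = $156,796.56

Total interest = (PMT × n) - PV = $156,796.56


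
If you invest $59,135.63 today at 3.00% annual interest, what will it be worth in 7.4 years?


Future value formula: FV = PV × (1 + r)^t
FV = $59,135.63 × (1 + 0.03)^7.4
FV = $59,135.63 × 1.2445016
FV = $73,594.39

FV = PV × (1 + r)^t = $73,594.39


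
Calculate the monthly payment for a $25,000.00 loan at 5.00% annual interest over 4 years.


Loan payment formula: PMT = PV × r / (1 − (1 + r)^(−n))
Monthly rate r = 0.05/12 ≈ 0.00416667, n = 48 months
Denominator: 1 − (1 + 0.05/12)^(−48) = 0.180929
PMT = $25,000.00 × (0.05/12) / 0.180929
PMT = $575.73 per month

PMT = PV × r / (1-(1+r)^(-n)) = $575.73/month


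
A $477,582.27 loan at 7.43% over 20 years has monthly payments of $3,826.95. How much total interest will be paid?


Total paid over the life of the loan = PMT × n.
Total paid = $3,826.95 × 240 = $918,468.00
Total interest = total paid − principal = $918,468.00 − $477,582.27 = $440,885.73

Total interest = (PMT × n) - PV = $440,885.73


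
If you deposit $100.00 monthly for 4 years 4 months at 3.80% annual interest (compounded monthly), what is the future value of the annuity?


Future value of an ordinary annuity: FV = PMT × ((1 + r)^n − 1) / r
Monthly rate r = 0.038/12 ≈ 0.00316667, n = 52
FV = $100.00 × ((1 + 0.038/12)^52 − 1) / (0.038/12)
FV = $100.00 × 56.429479
FV = $5,642.95

FV = PMT × ((1+r)^n - 1)/r = $5,642.95


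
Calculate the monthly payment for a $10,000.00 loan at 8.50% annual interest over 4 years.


Loan payment formula: PMT = PV × r / (1 − (1 + r)^(−n))
Monthly rate r = 0.085/12 ≈ 0.00708333, n = 48 months
Denominator: 1 − (1 + 0.085/12)^(−48) = 0.287376
PMT = $10,000.00 × (0.085/12) / 0.287376
PMT = $246.48 per month

PMT = PV × r / (1-(1+r)^(-n)) = $246.48/month


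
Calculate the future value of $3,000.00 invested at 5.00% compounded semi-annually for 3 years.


Compound interest formula: A = P(1 + r/n)^(nt)
A = $3,000.00 × (1 + 0.05/2)^(2 × 3)
Growth factor: (1 + 0.05/2)^6 = 1.159693
A = $3,000.00 × 1.159693
A = $3,479.08

A = P(1 + r/n)^(nt) = $3,479.08


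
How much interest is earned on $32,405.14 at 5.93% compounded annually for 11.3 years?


Compound interest earned = final amount − principal.
A = P(1 + r/n)^(nt) = $32,405.14 × (1 + 0.0593/1)^(1 × 11.3) = $62,133.85
Interest = A − P = $62,133.85 − $32,405.14 = $29,728.71

Interest = A - P = $29,728.71


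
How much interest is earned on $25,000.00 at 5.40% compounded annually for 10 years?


Compound interest earned = final amount − principal.
A = P(1 + r/n)^(nt) = $25,000.00 × (1 + 0.054/1)^(1 × 10) = $42,300.56
Interest = A − P = $42,300.56 − $25,000.00 = $17,300.56

Interest = A - P = $17,300.56


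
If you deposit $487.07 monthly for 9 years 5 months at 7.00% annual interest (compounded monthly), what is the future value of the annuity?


Future value of an ordinary annuity: FV = PMT × ((1 + r)^n − 1) / r
Monthly rate r = 0.07/12 ≈ 0.00583333, n = 113
FV = $487.07 × ((1 + 0.07/12)^113 − 1) / (0.07/12)
FV = $487.07 × 159.339761
FV = $77,609.62

FV = PMT × ((1+r)^n - 1)/r = $77,609.62


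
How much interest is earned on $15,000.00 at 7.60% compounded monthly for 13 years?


Compound interest earned = final amount − principal.
A = P(1 + r/n)^(nt) = $15,000.00 × (1 + 0.076/12)^(12 × 13) = $40,162.54
Interest = A − P = $40,162.54 − $15,000.00 = $25,162.54

Interest = A - P = $25,162.54


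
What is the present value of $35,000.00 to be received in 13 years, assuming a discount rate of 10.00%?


Present value formula: PV = FV / (1 + r)^t
PV = $35,000.00 / (1 + 0.1)^13
PV = $35,000.00 / 3.452271
PV = $10,138.25

PV = FV / (1 + r)^t = $10,138.25


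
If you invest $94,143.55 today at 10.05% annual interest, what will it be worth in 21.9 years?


Future value formula: FV = PV × (1 + r)^t
FV = $94,143.55 × (1 + 0.1005)^21.9
FV = $94,143.55 × 8.1437049
FV = $766,677.29

FV = PV × (1 + r)^t = $766,677.29


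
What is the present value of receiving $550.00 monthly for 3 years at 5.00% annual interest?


Present value of an ordinary annuity: PV = PMT × (1 − (1 + r)^(−n)) / r
Monthly rate r = 0.05/12 ≈ 0.00416667, n = 36
PV = $550.00 × (1 − (1 + 0.05/12)^(−36)) / (0.05/12)
PV = $550.00 × 33.365701
PV = $18,351.14

PV = PMT × (1-(1+r)^(-n))/r = $18,351.14


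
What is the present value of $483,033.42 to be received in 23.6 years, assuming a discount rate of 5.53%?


Present value formula: PV = FV / (1 + r)^t
PV = $483,033.42 / (1 + 0.0553)^23.6
PV = $483,033.42 / 3.5618214
PV = $135,614.16

PV = FV / (1 + r)^t = $135,614.16


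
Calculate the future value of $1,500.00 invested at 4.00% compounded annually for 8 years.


Compound interest formula: A = P(1 + r/n)^(nt)
A = $1,500.00 × (1 + 0.04/1)^(1 × 8)
Growth factor: (1 + 0.04/1)^8 = 1.368569
A = $1,500.00 × 1.368569
A = $2,052.85

A = P(1 + r/n)^(nt) = $2,052.85


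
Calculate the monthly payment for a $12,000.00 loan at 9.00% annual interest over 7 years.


Loan payment formula: PMT = PV × r / (1 − (1 + r)^(−n))
Monthly rate r = 0.09/12 = 0.0075, n = 84 months
Denominator: 1 − (1 + 0.09/12)^(−84) = 0.466155
PMT = $12,000.00 × (0.09/12) / 0.466155
PMT = $193.07 per month

PMT = PV × r / (1-(1+r)^(-n)) = $193.07/month


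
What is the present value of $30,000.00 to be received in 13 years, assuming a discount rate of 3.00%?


Present value formula: PV = FV / (1 + r)^t
PV = $30,000.00 / (1 + 0.03)^13
PV = $30,000.00 / 1.468534
PV = $20,428.54

PV = FV / (1 + r)^t = $20,428.54


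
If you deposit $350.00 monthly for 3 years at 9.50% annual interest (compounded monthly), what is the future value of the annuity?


Future value of an ordinary annuity: FV = PMT × ((1 + r)^n − 1) / r
Monthly rate r = 0.095/12 ≈ 0.00791667, n = 36
FV = $350.00 × ((1 + 0.095/12)^36 − 1) / (0.095/12)
FV = $350.00 × 41.465760
FV = $14,513.02

FV = PMT × ((1+r)^n - 1)/r = $14,513.02


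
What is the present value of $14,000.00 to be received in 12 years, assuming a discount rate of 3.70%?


Present value formula: PV = FV / (1 + r)^t
PV = $14,000.00 / (1 + 0.037)^12
PV = $14,000.00 / 1.546483
PV = $9,052.80

PV = FV / (1 + r)^t = $9,052.80


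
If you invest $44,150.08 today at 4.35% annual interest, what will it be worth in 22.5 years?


Future value formula: FV = PV × (1 + r)^t
FV = $44,150.08 × (1 + 0.0435)^22.5
FV = $44,150.08 × 2.606635
FV = $115,083.14

FV = PV × (1 + r)^t = $115,083.14


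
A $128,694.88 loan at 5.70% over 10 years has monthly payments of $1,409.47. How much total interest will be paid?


Total paid over the life of the loan = PMT × n.
Total paid = $1,409.47 × 120 = $169,136.40
Total interest = total paid − principal = $169,136.40 − $128,694.88 = $40,441.52

Total interest = (PMT × n) - PV = $40,441.52


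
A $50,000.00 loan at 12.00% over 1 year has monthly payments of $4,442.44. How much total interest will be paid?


Total paid over the life of the loan = PMT × n.
Total paid = $4,442.44 × 12 = $53,309.28
Total interest = total paid − principal = $53,309.28 − $50,000.00 = $3,309.28

Total interest = (PMT × n) - PV = $3,309.28


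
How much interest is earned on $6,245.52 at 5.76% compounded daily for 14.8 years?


Compound interest earned = final amount − principal.
A = P(1 + r/n)^(nt) = $6,245.52 × (1 + 0.0576/365)^(365 × 14.8) = $14,647.61
Interest = A − P = $14,647.61 − $6,245.52 = $8,402.09

Interest = A - P = $8,402.09


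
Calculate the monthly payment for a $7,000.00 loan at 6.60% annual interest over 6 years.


Loan payment formula: PMT = PV × r / (1 − (1 + r)^(−n))
Monthly rate r = 0.066/12 = 0.0055, n = 72 months
Denominator: 1 − (1 + 0.066/12)^(−72) = 0.326263
PMT = $7,000.00 × (0.066/12) / 0.326263
PMT = $118.00 per month

PMT = PV × r / (1-(1+r)^(-n)) = $118.00/month


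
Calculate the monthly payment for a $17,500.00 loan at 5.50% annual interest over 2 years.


Loan payment formula: PMT = PV × r / (1 − (1 + r)^(−n))
Monthly rate r = 0.055/12 ≈ 0.00458333, n = 24 months
Denominator: 1 − (1 + 0.055/12)^(−24) = 0.103941
PMT = $17,500.00 × (0.055/12) / 0.103941
PMT = $771.67 per month

PMT = PV × r / (1-(1+r)^(-n)) = $771.67/month


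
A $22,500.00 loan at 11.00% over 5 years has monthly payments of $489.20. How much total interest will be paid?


Total paid over the life of the loan = PMT × n.
Total paid = $489.20 × 60 = $29,352.00
Total interest = total paid − principal = $29,352.00 − $22,500.00 = $6,852.00

Total interest = (PMT × n) - PV = $6,852.00


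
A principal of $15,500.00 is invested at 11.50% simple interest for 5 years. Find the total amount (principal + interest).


Total amount formula: A = P(1 + rt) = P + P·r·t
Interest: I = P × r × t = $15,500.00 × 0.115 × 5 = $8,912.50
A = P + I = $15,500.00 + $8,912.50 = $24,412.50

A = P + I = P(1 + rt) = $24,412.50


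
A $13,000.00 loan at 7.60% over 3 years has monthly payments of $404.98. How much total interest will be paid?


Total paid over the life of the loan = PMT × n.
Total paid = $404.98 × 36 = $14,579.28
Total interest = total paid − principal = $14,579.28 − $13,000.00 = $1,579.28

Total interest = (PMT × n) - PV = $1,579.28


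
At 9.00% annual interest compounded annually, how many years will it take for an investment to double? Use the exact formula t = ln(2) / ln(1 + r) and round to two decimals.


Doubling condition: (1 + r)^t = 2
Take ln of both sides: t × ln(1 + r) = ln(2)
t = ln(2) / ln(1 + r)
t = 0.693147 / 0.086178
t = 8.04

t = ln(2) / ln(1 + r) = 8.04 years


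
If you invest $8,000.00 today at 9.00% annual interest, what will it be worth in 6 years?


Future value formula: FV = PV × (1 + r)^t
FV = $8,000.00 × (1 + 0.09)^6
FV = $8,000.00 × 1.677100
FV = $13,416.80

FV = PV × (1 + r)^t = $13,416.80


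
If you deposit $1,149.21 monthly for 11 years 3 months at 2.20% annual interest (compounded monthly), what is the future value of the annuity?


Future value of an ordinary annuity: FV = PMT × ((1 + r)^n − 1) / r
Monthly rate r = 0.022/12 ≈ 0.00183333, n = 135
FV = $1,149.21 × ((1 + 0.022/12)^135 − 1) / (0.022/12)
FV = $1,149.21 × 153.015908
FV = $175,847.41

FV = PMT × ((1+r)^n - 1)/r = $175,847.41


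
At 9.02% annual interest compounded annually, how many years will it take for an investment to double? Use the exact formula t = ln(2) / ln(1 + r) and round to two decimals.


Doubling condition: (1 + r)^t = 2
Take ln of both sides: t × ln(1 + r) = ln(2)
t = ln(2) / ln(1 + r)
t = 0.693147 / 0.086361
t = 8.03

t = ln(2) / ln(1 + r) = 8.03 years


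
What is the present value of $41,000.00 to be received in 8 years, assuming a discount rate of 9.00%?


Present value formula: PV = FV / (1 + r)^t
PV = $41,000.00 / (1 + 0.09)^8
PV = $41,000.00 / 1.9925626
PV = $20,576.52

PV = FV / (1 + r)^t = $20,576.52


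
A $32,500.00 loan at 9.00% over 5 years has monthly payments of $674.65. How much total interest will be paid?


Total paid over the life of the loan = PMT × n.
Total paid = $674.65 × 60 = $40,479.00
Total interest = total paid − principal = $40,479.00 − $32,500.00 = $7,979.00

Total interest = (PMT × n) - PV = $7,979.00


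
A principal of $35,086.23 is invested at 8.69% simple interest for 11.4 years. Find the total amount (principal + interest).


Total amount formula: A = P(1 + rt) = P + P·r·t
Interest: I = P × r × t = $35,086.23 × 0.0869 × 11.4 = $34,758.52
A = P + I = $35,086.23 + $34,758.52 = $69,844.75

A = P + I = P(1 + rt) = $69,844.75


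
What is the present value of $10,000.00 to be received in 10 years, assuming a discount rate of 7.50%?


Present value formula: PV = FV / (1 + r)^t
PV = $10,000.00 / (1 + 0.075)^10
PV = $10,000.00 / 2.061032
PV = $4,851.94

PV = FV / (1 + r)^t = $4,851.94


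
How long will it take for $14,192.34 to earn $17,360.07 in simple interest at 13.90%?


Rearrange the simple interest formula for t:
I = P × r × t  ⇒  t = I / (P × r)
t = $17,360.07 / ($14,192.34 × 0.139)
t = 8.8

t = I/(P×r) = 8.8 years


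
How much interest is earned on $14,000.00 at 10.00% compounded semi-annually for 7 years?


Compound interest earned = final amount − principal.
A = P(1 + r/n)^(nt) = $14,000.00 × (1 + 0.1/2)^(2 × 7) = $27,719.04
Interest = A − P = $27,719.04 − $14,000.00 = $13,719.04

Interest = A - P = $13,719.04


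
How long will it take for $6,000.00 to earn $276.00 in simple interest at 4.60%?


Rearrange the simple interest formula for t:
I = P × r × t  ⇒  t = I / (P × r)
t = $276.00 / ($6,000.00 × 0.046)
t = 1

t = I/(P×r) = 1 year


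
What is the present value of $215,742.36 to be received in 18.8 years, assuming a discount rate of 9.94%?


Present value formula: PV = FV / (1 + r)^t
PV = $215,742.36 / (1 + 0.0994)^18.8
PV = $215,742.36 / 5.939198
PV = $36,325.17

PV = FV / (1 + r)^t = $36,325.17


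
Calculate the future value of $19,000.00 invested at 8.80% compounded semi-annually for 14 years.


Compound interest formula: A = P(1 + r/n)^(nt)
A = $19,000.00 × (1 + 0.088/2)^(2 × 14)
Growth factor: (1 + 0.088/2)^28 = 3.338981
A = $19,000.00 × 3.338981
A = $63,440.64

A = P(1 + r/n)^(nt) = $63,440.64


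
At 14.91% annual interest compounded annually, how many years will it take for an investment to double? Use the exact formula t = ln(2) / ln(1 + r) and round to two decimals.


Doubling condition: (1 + r)^t = 2
Take ln of both sides: t × ln(1 + r) = ln(2)
t = ln(2) / ln(1 + r)
t = 0.693147 / 0.138979
t = 4.99

t = ln(2) / ln(1 + r) = 4.99 years


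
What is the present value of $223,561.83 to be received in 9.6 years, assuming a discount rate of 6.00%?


Present value formula: PV = FV / (1 + r)^t
PV = $223,561.83 / (1 + 0.06)^9.6
PV = $223,561.83 / 1.749590
PV = $127,779.55

PV = FV / (1 + r)^t = $127,779.55


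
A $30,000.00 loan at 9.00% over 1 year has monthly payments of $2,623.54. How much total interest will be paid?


Total paid over the life of the loan = PMT × n.
Total paid = $2,623.54 × 12 = $31,482.48
Total interest = total paid − principal = $31,482.48 − $30,000.00 = $1,482.48

Total interest = (PMT × n) - PV = $1,482.48
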